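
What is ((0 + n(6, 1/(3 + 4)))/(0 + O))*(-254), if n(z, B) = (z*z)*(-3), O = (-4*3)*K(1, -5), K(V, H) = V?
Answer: -2286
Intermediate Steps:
O = -12 (O = -4*3*1 = -12*1 = -12)
n(z, B) = -3*z² (n(z, B) = z²*(-3) = -3*z²)
((0 + n(6, 1/(3 + 4)))/(0 + O))*(-254) = ((0 - 3*6²)/(0 - 12))*(-254) = ((0 - 3*36)/(-12))*(-254) = -(0 - 108)/12*(-254) = -1/12*(-108)*(-254) = 9*(-254) = -2286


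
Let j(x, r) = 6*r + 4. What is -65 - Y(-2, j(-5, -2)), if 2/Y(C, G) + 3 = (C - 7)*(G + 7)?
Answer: -196/3 ≈ -65.333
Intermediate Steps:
j(x, r) = 4 + 6*r
Y(C, G) = 2/(-3 + (-7 + C)*(7 + G)) (Y(C, G) = 2/(-3 + (C - 7)*(G + 7)) = 2/(-3 + (-7 + C)*(7 + G)))
-65 - Y(-2, j(-5, -2)) = -65 - 2/(-52 - 7*(4 + 6*(-2)) + 7*(-2) - 2*(4 + 6*(-2))) = -65 - 2/(-52 - 7*(4 - 12) - 14 - 2*(4 - 12)) = -65 - 2/(-52 - 7*(-8) - 14 - 2*(-8)) = -65 - 2/(-52 + 56 - 14 + 16) = -65 - 2/6 = -65 - 1*1/3 = -65 - 1/3 = -196/3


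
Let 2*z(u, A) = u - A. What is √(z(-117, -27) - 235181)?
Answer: I*√235226 ≈ 485.0*I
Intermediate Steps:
z(u, A) = u/2 - A/2 (z(u, A) = (u - A)/2 = u/2 - A/2)
√(z(-117, -27) - 235181) = √(((½)*(-117) - ½*(-27)) - 235181) = √((-117/2 + 27/2) - 235181) = √(-45 - 235181) = √(-235226) = I*√235226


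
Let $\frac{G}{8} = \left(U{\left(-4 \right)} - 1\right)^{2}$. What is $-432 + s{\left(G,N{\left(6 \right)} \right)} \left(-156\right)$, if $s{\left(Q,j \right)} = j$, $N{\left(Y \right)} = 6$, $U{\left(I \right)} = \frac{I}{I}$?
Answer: $-1368$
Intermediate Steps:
$U{\left(I \right)} = 1$
$G = 0$ ($G = 8 \left(1 - 1\right)^{2} = 8 \cdot 0^{2} = 8 \cdot 0 = 0$)
$-432 + s{\left(G,N{\left(6 \right)} \right)} \left(-156\right) = -432 + 6 \left(-156\right) = -432 - 936 = -1368$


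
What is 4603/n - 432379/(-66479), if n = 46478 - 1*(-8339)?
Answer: 489953520/74371007 ≈ 6.5880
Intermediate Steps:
n = 54817 (n = 46478 + 8339 = 54817)
4603/n - 432379/(-66479) = 4603/54817 - 432379/(-66479) = 4603*(1/54817) - 432379*(-1/66479) = 4603/54817 + 432379/66479 = 489953520/74371007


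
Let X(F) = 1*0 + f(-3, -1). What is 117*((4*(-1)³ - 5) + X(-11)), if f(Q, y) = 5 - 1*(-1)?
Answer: -351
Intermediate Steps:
f(Q, y) = 6 (f(Q, y) = 5 + 1 = 6)
X(F) = 6 (X(F) = 1*0 + 6 = 0 + 6 = 6)
117*((4*(-1)³ - 5) + X(-11)) = 117*((4*(-1)³ - 5) + 6) = 117*((4*(-1) - 5) + 6) = 117*((-4 - 5) + 6) = 117*(-9 + 6) = 117*(-3) = -351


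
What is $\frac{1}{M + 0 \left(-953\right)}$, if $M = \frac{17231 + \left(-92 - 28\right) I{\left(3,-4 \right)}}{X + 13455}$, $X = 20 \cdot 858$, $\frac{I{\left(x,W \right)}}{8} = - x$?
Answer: $\frac{2355}{1547} \approx 1.5223$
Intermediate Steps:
$I{\left(x,W \right)} = - 8 x$ ($I{\left(x,W \right)} = 8 \left(- x\right) = - 8 x$)
$X = 17160$
$M = \frac{1547}{2355}$ ($M = \frac{17231 + \left(-92 - 28\right) \left(\left(-8\right) 3\right)}{17160 + 13455} = \frac{17231 - -2880}{30615} = \left(17231 + 2880\right) \frac{1}{30615} = 20111 \cdot \frac{1}{30615} = \frac{1547}{2355} \approx 0.6569$)
$\frac{1}{M + 0 \left(-953\right)} = \frac{1}{\frac{1547}{2355} + 0 \left(-953\right)} = \frac{1}{\frac{1547}{2355} + 0} = \frac{1}{\frac{1547}{2355}} = \frac{2355}{1547}$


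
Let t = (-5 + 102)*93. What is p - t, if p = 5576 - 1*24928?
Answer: -28373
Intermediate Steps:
p = -19352 (p = 5576 - 24928 = -19352)
t = 9021 (t = 97*93 = 9021)
p - t = -19352 - 1*9021 = -19352 - 9021 = -28373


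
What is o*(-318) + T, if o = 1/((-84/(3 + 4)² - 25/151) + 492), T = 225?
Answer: 116226699/518057 ≈ 224.35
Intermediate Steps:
o = 1057/518057 (o = 1/((-84/(7²) - 25*1/151) + 492) = 1/((-84/49 - 25/151) + 492) = 1/((-84*1/49 - 25/151) + 492) = 1/((-12/7 - 25/151) + 492) = 1/(-1987/1057 + 492) = 1/(518057/1057) = 1057/518057 ≈ 0.0020403)
o*(-318) + T = (1057/518057)*(-318) + 225 = -336126/518057 + 225 = 116226699/518057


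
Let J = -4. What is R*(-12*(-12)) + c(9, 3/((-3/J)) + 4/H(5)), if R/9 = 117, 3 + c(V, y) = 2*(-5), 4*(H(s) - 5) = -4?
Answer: 151619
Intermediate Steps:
H(s) = 4 (H(s) = 5 + (1/4)*(-4) = 5 - 1 = 4)
c(V, y) = -13 (c(V, y) = -3 + 2*(-5) = -3 - 10 = -13)
R = 1053 (R = 9*117 = 1053)
R*(-12*(-12)) + c(9, 3/((-3/J)) + 4/H(5)) = 1053*(-12*(-12)) - 13 = 1053*144 - 13 = 151632 - 13 = 151619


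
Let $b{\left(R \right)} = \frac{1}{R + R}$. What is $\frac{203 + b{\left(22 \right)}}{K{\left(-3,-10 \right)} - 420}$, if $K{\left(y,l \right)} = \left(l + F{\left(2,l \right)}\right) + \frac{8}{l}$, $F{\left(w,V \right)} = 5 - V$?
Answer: $- \frac{44665}{91476} \approx -0.48827$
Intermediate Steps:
$b{\left(R \right)} = \frac{1}{2 R}$
$K{\left(y,l \right)} = 5 + \frac{8}{l}$ ($K{\left(y,l \right)} = \left(l - \left(-5 + l\right)\right) + \frac{8}{l} = 5 + \frac{8}{l}$)
$\frac{203 + b{\left(22 \right)}}{K{\left(-3,-10 \right)} - 420} = \frac{203 + \frac{1}{2 \cdot 22}}{\left(5 + \frac{8}{-10}\right) - 420} = \frac{203 + \frac{1}{2} \cdot \frac{1}{22}}{\left(5 + 8 \left(- \frac{1}{10}\right)\right) - 420} = \frac{203 + \frac{1}{44}}{\left(5 - \frac{4}{5}\right) - 420} = \frac{8933}{44 \left(\frac{21}{5} - 420\right)} = \frac{8933}{44 \left(- \frac{2079}{5}\right)} = \frac{8933}{44} \left(- \frac{5}{2079}\right) = - \frac{44665}{91476}$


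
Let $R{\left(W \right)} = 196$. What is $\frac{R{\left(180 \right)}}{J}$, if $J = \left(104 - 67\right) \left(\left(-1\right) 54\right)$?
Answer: $- \frac{98}{999} \approx -0.098098$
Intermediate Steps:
$J = -1998$ ($J = 37 \left(-54\right) = -1998$)
$\frac{R{\left(180 \right)}}{J} = \frac{196}{-1998} = 196 \left(- \frac{1}{1998}\right) = - \frac{98}{999}$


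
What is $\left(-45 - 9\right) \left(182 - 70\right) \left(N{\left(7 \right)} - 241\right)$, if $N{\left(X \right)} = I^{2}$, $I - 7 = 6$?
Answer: $435456$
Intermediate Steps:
$I = 13$ ($I = 7 + 6 = 13$)
$N{\left(X \right)} = 169$ ($N{\left(X \right)} = 13^{2} = 169$)
$\left(-45 - 9\right) \left(182 - 70\right) \left(N{\left(7 \right)} - 241\right) = \left(-45 - 9\right) \left(182 - 70\right) \left(169 - 241\right) = \left(-54\right) 112 \left(-72\right) = \left(-6048\right) \left(-72\right) = 435456$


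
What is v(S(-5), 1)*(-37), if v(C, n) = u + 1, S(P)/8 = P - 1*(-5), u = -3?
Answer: 74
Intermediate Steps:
S(P) = 40 + 8*P (S(P) = 8*(P - 1*(-5)) = 8*(P + 5) = 8*(5 + P) = 40 + 8*P)
v(C, n) = -2 (v(C, n) = -3 + 1 = -2)
v(S(-5), 1)*(-37) = -2*(-37) = 74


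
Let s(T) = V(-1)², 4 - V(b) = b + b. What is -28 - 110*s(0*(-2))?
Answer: -3988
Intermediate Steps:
V(b) = 4 - 2*b (V(b) = 4 - (b + b) = 4 - 2*b)
s(T) = 36 (s(T) = (4 - 2*(-1))² = (4 + 2)² = 6² = 36)
-28 - 110*s(0*(-2)) = -28 - 110*36 = -28 - 3960 = -3988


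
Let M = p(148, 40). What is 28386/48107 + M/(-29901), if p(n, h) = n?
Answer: 841649950/1438447407 ≈ 0.58511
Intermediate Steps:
M = 148
28386/48107 + M/(-29901) = 28386/48107 + 148/(-29901) = 28386*(1/48107) + 148*(-1/29901) = 28386/48107 - 148/29901 = 841649950/1438447407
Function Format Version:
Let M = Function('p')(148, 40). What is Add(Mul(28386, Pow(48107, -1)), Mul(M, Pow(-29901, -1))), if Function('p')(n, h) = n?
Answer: Rational(841649950, 1438447407) ≈ 0.58511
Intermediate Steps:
M = 148
Add(Mul(28386, Pow(48107, -1)), Mul(M, Pow(-29901, -1))) = Add(Mul(28386, Pow(48107, -1)), Mul(148, Pow(-29901, -1))) = Add(Mul(28386, Rational(1, 48107)), Mul(148, Rational(-1, 29901))) = Add(Rational(28386, 48107), Rational(-148, 29901)) = Rational(841649950, 1438447407)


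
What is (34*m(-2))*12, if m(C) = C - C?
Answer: 0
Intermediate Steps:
m(C) = 0
(34*m(-2))*12 = (34*0)*12 = 0*12 = 0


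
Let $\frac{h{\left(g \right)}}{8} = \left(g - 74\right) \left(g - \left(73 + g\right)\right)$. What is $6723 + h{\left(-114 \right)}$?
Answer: $116515$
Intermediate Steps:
$h{\left(g \right)} = 43216 - 584 g$ ($h{\left(g \right)} = 8 \left(g - 74\right) \left(g - \left(73 + g\right)\right) = 8 \left(-74 + g\right) \left(-73\right) = 8 \left(5402 - 73 g\right) = 43216 - 584 g$)
$6723 + h{\left(-114 \right)} = 6723 + \left(43216 - -66576\right) = 6723 + \left(43216 + 66576\right) = 6723 + 109792 = 116515$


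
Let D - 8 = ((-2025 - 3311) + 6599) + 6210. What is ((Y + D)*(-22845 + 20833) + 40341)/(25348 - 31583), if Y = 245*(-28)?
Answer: 1209111/6235 ≈ 193.92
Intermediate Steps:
D = 7481 (D = 8 + (((-2025 - 3311) + 6599) + 6210) = 8 + ((-5336 + 6599) + 6210) = 8 + (1263 + 6210) = 8 + 7473 = 7481)
Y = -6860
((Y + D)*(-22845 + 20833) + 40341)/(25348 - 31583) = ((-6860 + 7481)*(-22845 + 20833) + 40341)/(25348 - 31583) = (621*(-2012) + 40341)/(-6235) = (-1249452 + 40341)*(-1/6235) = -1209111*(-1/6235) = 1209111/6235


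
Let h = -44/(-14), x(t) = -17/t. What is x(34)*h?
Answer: -11/7 ≈ -1.5714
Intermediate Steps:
h = 22/7 (h = -44*(-1/14) = 22/7 ≈ 3.1429)
x(34)*h = -17/34*(22/7) = -17*1/34*(22/7) = -½*22/7 = -11/7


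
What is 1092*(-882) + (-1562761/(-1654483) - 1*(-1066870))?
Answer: 171614466419/1654483 ≈ 1.0373e+5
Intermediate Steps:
1092*(-882) + (-1562761/(-1654483) - 1*(-1066870)) = -963144 + (-1562761*(-1/1654483) + 1066870) = -963144 + (1562761/1654483 + 1066870) = -963144 + 1765119840971/1654483 = 171614466419/1654483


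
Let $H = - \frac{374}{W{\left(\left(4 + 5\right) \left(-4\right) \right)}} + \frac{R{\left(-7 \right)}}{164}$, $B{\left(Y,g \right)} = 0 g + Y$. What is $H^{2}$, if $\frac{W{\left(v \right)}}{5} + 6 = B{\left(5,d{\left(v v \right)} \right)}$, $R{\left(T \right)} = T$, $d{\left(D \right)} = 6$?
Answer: $\frac{3757812601}{672400} \approx 5588.7$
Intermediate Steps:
$B{\left(Y,g \right)} = Y$ ($B{\left(Y,g \right)} = 0 + Y = Y$)
$W{\left(v \right)} = -5$ ($W{\left(v \right)} = -30 + 5 \cdot 5 = -30 + 25 = -5$)
$H = \frac{61301}{820}$ ($H = - \frac{374}{-5} - \frac{7}{164} = \left(-374\right) \left(- \frac{1}{5}\right) - \frac{7}{164} = \frac{374}{5} - \frac{7}{164} = \frac{61301}{820} \approx 74.757$)
$H^{2} = \left(\frac{61301}{820}\right)^{2} = \frac{3757812601}{672400}$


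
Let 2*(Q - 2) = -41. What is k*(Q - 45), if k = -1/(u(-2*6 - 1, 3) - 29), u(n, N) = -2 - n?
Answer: -127/36 ≈ -3.5278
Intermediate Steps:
k = 1/18 (k = -1/((-2 - (-2*6 - 1)) - 29) = -1/((-2 - (-12 - 1)) - 29) = -1/((-2 - 1*(-13)) - 29) = -1/((-2 + 13) - 29) = -1/(11 - 29) = -1/(-18) = -1*(-1/18) = 1/18 ≈ 0.055556)
Q = -37/2 (Q = 2 + (1/2)*(-41) = 2 - 41/2 = -37/2 ≈ -18.500)
k*(Q - 45) = (-37/2 - 45)/18 = (1/18)*(-127/2) = -127/36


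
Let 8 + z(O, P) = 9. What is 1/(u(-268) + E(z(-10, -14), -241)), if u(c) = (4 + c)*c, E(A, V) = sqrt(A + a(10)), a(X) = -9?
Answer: -I/(-70752*I + 2*sqrt(2)) ≈ 1.4134e-5 - 5.6502e-10*I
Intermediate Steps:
z(O, P) = 1 (z(O, P) = -8 + 9 = 1)
E(A, V) = sqrt(-9 + A) (E(A, V) = sqrt(A - 9) = sqrt(-9 + A))
u(c) = c*(4 + c)
1/(u(-268) + E(z(-10, -14), -241)) = 1/(-268*(4 - 268) + sqrt(-9 + 1)) = 1/(-268*(-264) + sqrt(-8)) = 1/(70752 + 2*I*sqrt(2))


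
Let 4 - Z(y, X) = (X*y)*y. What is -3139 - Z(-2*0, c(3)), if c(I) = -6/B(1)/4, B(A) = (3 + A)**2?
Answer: -3143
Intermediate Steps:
c(I) = -3/32 (c(I) = -6/(3 + 1)**2/4 = -6/(4**2)*(1/4) = -6/16*(1/4) = -6*1/16*(1/4) = -3/8*1/4 = -3/32)
Z(y, X) = 4 - X*y**2 (Z(y, X) = 4 - X*y*y = 4 - X*y**2)
-3139 - Z(-2*0, c(3)) = -3139 - (4 - 1*(-3/32)*(-2*0)**2) = -3139 - (4 - 1*(-3/32)*0**2) = -3139 - (4 - 1*(-3/32)*0) = -3139 - (4 + 0) = -3139 - 1*4 = -3139 - 4 = -3143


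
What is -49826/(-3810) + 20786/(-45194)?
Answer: 543160396/43047285 ≈ 12.618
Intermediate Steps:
-49826/(-3810) + 20786/(-45194) = -49826*(-1/3810) + 20786*(-1/45194) = 24913/1905 - 10393/22597 = 543160396/43047285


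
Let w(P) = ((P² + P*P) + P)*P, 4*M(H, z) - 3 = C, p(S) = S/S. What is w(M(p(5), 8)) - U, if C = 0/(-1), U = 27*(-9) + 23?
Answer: 7085/32 ≈ 221.41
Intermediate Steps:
p(S) = 1
U = -220 (U = -243 + 23 = -220)
C = 0 (C = 0*(-1) = 0)
M(H, z) = ¾ (M(H, z) = ¾ + (¼)*0 = ¾ + 0 = ¾)
w(P) = P*(P + 2*P²) (w(P) = ((P² + P²) + P)*P = (2*P² + P)*P = (P + 2*P²)*P = P*(P + 2*P²))
w(M(p(5), 8)) - U = (¾)²*(1 + 2*(¾)) - 1*(-220) = 9*(1 + 3/2)/16 + 220 = (9/16)*(5/2) + 220 = 45/32 + 220 = 7085/32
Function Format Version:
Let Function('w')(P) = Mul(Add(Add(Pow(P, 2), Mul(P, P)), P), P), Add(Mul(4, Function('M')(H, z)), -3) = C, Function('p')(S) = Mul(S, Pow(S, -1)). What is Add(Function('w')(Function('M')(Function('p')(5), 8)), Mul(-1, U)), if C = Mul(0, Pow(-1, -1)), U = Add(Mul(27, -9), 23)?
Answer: Rational(7085, 32) ≈ 221.41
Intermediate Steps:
Function('p')(S) = 1
U = -220 (U = Add(-243, 23) = -220)
C = 0 (C = Mul(0, -1) = 0)
Function('M')(H, z) = Rational(3, 4) (Function('M')(H, z) = Add(Rational(3, 4), Mul(Rational(1, 4), 0)) = Add(Rational(3, 4), 0) = Rational(3, 4))
Function('w')(P) = Mul(P, Add(P, Mul(2, Pow(P, 2)))) (Function('w')(P) = Mul(Add(Add(Pow(P, 2), Pow(P, 2)), P), P) = Mul(Add(Mul(2, Pow(P, 2)), P), P) = Mul(Add(P, Mul(2, Pow(P, 2))), P) = Mul(P, Add(P, Mul(2, Pow(P, 2)))))
Add(Function('w')(Function('M')(Function('p')(5), 8)), Mul(-1, U)) = Add(Mul(Pow(Rational(3, 4), 2), Add(1, Mul(2, Rational(3, 4)))), Mul(-1, -220)) = Add(Mul(Rational(9, 16), Add(1, Rational(3, 2))), 220) = Add(Mul(Rational(9, 16), Rational(5, 2)), 220) = Add(Rational(45, 32), 220) = Rational(7085, 32)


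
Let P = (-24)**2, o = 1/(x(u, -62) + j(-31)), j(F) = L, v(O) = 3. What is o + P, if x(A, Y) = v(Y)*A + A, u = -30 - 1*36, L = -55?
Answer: 183743/319 ≈ 576.00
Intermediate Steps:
j(F) = -55
u = -66 (u = -30 - 36 = -66)
x(A, Y) = 4*A (x(A, Y) = 3*A + A = 4*A)
o = -1/319 (o = 1/(4*(-66) - 55) = 1/(-264 - 55) = 1/(-319) = -1/319 ≈ -0.0031348)
P = 576
o + P = -1/319 + 576 = 183743/319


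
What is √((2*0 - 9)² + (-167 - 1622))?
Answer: 2*I*√427 ≈ 41.328*I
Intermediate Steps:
√((2*0 - 9)² + (-167 - 1622)) = √((0 - 9)² - 1789) = √((-9)² - 1789) = √(81 - 1789) = √(-1708) = 2*I*√427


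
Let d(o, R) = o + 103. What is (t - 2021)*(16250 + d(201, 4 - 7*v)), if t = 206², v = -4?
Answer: 669029910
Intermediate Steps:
d(o, R) = 103 + o
t = 42436
(t - 2021)*(16250 + d(201, 4 - 7*v)) = (42436 - 2021)*(16250 + (103 + 201)) = 40415*(16250 + 304) = 40415*16554 = 669029910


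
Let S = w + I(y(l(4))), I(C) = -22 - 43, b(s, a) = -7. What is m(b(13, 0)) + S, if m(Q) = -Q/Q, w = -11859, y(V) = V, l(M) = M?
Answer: -11925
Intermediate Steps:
I(C) = -65
S = -11924 (S = -11859 - 65 = -11924)
m(Q) = -1 (m(Q) = -1*1 = -1)
m(b(13, 0)) + S = -1 - 11924 = -11925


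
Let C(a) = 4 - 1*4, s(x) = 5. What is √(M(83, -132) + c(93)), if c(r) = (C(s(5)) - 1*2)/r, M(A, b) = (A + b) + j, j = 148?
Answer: √856065/93 ≈ 9.9488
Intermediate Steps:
C(a) = 0 (C(a) = 4 - 4 = 0)
M(A, b) = 148 + A + b (M(A, b) = (A + b) + 148 = 148 + A + b)
c(r) = -2/r (c(r) = (0 - 1*2)/r = (0 - 2)/r = -2/r)
√(M(83, -132) + c(93)) = √((148 + 83 - 132) - 2/93) = √(99 - 2*1/93) = √(99 - 2/93) = √(9205/93) = √856065/93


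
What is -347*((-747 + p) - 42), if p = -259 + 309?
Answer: 256433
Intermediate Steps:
p = 50
-347*((-747 + p) - 42) = -347*((-747 + 50) - 42) = -347*(-697 - 42) = -347*(-739) = 256433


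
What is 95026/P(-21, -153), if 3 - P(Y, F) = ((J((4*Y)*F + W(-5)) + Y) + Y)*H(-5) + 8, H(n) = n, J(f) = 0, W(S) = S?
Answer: -95026/215 ≈ -441.98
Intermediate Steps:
P(Y, F) = -5 + 10*Y (P(Y, F) = 3 - (((0 + Y) + Y)*(-5) + 8) = 3 - ((Y + Y)*(-5) + 8) = 3 - ((2*Y)*(-5) + 8) = 3 - (-10*Y + 8) = 3 - (8 - 10*Y) = 3 + (-8 + 10*Y) = -5 + 10*Y)
95026/P(-21, -153) = 95026/(-5 + 10*(-21)) = 95026/(-5 - 210) = 95026/(-215) = 95026*(-1/215) = -95026/215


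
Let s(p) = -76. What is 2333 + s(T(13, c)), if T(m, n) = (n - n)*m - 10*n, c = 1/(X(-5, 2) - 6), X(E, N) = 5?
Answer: 2257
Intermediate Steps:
c = -1 (c = 1/(5 - 6) = 1/(-1) = -1)
T(m, n) = -10*n (T(m, n) = 0*m - 10*n = 0 - 10*n = -10*n)
2333 + s(T(13, c)) = 2333 - 76 = 2257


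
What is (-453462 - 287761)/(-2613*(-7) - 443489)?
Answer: 741223/425198 ≈ 1.7432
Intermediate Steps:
(-453462 - 287761)/(-2613*(-7) - 443489) = -741223/(18291 - 443489) = -741223/(-425198) = -741223*(-1/425198) = 741223/425198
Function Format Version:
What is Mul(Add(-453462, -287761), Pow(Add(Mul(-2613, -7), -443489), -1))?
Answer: Rational(741223, 425198) ≈ 1.7432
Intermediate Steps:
Mul(Add(-453462, -287761), Pow(Add(Mul(-2613, -7), -443489), -1)) = Mul(-741223, Pow(Add(18291, -443489), -1)) = Mul(-741223, Pow(-425198, -1)) = Mul(-741223, Rational(-1, 425198)) = Rational(741223, 425198)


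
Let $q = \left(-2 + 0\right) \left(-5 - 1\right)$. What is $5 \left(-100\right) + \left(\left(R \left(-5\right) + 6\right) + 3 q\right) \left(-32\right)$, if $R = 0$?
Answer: $-1844$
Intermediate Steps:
$q = 12$ ($q = \left(-2\right) \left(-6\right) = 12$)
$5 \left(-100\right) + \left(\left(R \left(-5\right) + 6\right) + 3 q\right) \left(-32\right) = 5 \left(-100\right) + \left(\left(0 \left(-5\right) + 6\right) + 3 \cdot 12\right) \left(-32\right) = -500 + \left(\left(0 + 6\right) + 36\right) \left(-32\right) = -500 + \left(6 + 36\right) \left(-32\right) = -500 + 42 \left(-32\right) = -500 - 1344 = -1844$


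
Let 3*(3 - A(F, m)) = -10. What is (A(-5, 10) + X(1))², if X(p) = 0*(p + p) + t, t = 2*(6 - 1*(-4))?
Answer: 6241/9 ≈ 693.44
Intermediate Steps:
A(F, m) = 19/3 (A(F, m) = 3 - ⅓*(-10) = 3 + 10/3 = 19/3)
t = 20 (t = 2*(6 + 4) = 2*10 = 20)
X(p) = 20 (X(p) = 0*(p + p) + 20 = 0*(2*p) + 20 = 0 + 20 = 20)
(A(-5, 10) + X(1))² = (19/3 + 20)² = (79/3)² = 6241/9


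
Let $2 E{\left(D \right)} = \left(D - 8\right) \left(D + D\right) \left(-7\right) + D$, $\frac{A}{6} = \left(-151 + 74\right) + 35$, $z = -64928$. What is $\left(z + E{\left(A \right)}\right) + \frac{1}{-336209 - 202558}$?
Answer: $- \frac{282149045299}{538767} \approx -5.2369 \cdot 10^{5}$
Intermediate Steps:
$A = -252$ ($A = 6 \left(\left(-151 + 74\right) + 35\right) = 6 \left(-77 + 35\right) = 6 \left(-42\right) = -252$)
$E{\left(D \right)} = \frac{D}{2} - 7 D \left(-8 + D\right)$ ($E{\left(D \right)} = \frac{\left(D - 8\right) \left(D + D\right) \left(-7\right) + D}{2} = \frac{\left(-8 + D\right) 2 D \left(-7\right) + D}{2} = \frac{2 D \left(-8 + D\right) \left(-7\right) + D}{2} = \frac{- 14 D \left(-8 + D\right) + D}{2} = \frac{D - 14 D \left(-8 + D\right)}{2} = \frac{D}{2} - 7 D \left(-8 + D\right)$)
$\left(z + E{\left(A \right)}\right) + \frac{1}{-336209 - 202558} = \left(-64928 + \frac{1}{2} \left(-252\right) \left(113 - -3528\right)\right) + \frac{1}{-336209 - 202558} = \left(-64928 + \frac{1}{2} \left(-252\right) \left(113 + 3528\right)\right) + \frac{1}{-538767} = \left(-64928 + \frac{1}{2} \left(-252\right) 3641\right) - \frac{1}{538767} = \left(-64928 - 458766\right) - \frac{1}{538767} = -523694 - \frac{1}{538767} = - \frac{282149045299}{538767}$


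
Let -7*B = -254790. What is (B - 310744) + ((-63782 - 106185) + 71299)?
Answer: -2611094/7 ≈ -3.7301e+5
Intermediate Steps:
B = 254790/7 (B = -⅐*(-254790) = 254790/7 ≈ 36399.)
(B - 310744) + ((-63782 - 106185) + 71299) = (254790/7 - 310744) + ((-63782 - 106185) + 71299) = -1920418/7 + (-169967 + 71299) = -1920418/7 - 98668 = -2611094/7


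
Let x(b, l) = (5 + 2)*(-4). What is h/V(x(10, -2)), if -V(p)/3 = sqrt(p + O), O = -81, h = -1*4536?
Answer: -1512*I*sqrt(109)/109 ≈ -144.82*I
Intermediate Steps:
h = -4536
x(b, l) = -28 (x(b, l) = 7*(-4) = -28)
V(p) = -3*sqrt(-81 + p) (V(p) = -3*sqrt(p - 81) = -3*sqrt(-81 + p))
h/V(x(10, -2)) = -4536*(-1/(3*sqrt(-81 - 28))) = -4536*I*sqrt(109)/327 = -1512*I*sqrt(109)/109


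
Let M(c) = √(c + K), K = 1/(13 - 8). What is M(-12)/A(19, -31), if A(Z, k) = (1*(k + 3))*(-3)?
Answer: I*√295/420 ≈ 0.040894*I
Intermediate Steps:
K = ⅕ (K = 1/5 = ⅕ ≈ 0.20000)
A(Z, k) = -9 - 3*k (A(Z, k) = (1*(3 + k))*(-3) = (3 + k)*(-3) = -9 - 3*k)
M(c) = √(⅕ + c) (M(c) = √(c + ⅕) = √(⅕ + c))
M(-12)/A(19, -31) = (√(5 + 25*(-12))/5)/(-9 - 3*(-31)) = (√(5 - 300)/5)/(-9 + 93) = (√(-295)/5)/84 = ((I*√295)/5)*(1/84) = (I*√295/5)*(1/84) = I*√295/420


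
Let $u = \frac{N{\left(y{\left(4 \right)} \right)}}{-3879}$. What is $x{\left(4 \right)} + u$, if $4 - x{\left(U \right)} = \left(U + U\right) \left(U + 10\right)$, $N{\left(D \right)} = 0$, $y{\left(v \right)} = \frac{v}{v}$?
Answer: $-108$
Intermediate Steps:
$y{\left(v \right)} = 1$
$x{\left(U \right)} = 4 - 2 U \left(10 + U\right)$ ($x{\left(U \right)} = 4 - \left(U + U\right) \left(U + 10\right) = 4 - 2 U \left(10 + U\right)$)
$u = 0$ ($u = \frac{0}{-3879} = 0 \left(- \frac{1}{3879}\right) = 0$)
$x{\left(4 \right)} + u = \left(4 - 80 - 2 \cdot 4^{2}\right) + 0 = \left(4 - 80 - 32\right) + 0 = -108 + 0 = -108$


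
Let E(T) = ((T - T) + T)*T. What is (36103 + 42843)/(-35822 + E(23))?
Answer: -78946/35293 ≈ -2.2369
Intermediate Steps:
E(T) = T**2 (E(T) = (0 + T)*T = T*T = T**2)
(36103 + 42843)/(-35822 + E(23)) = (36103 + 42843)/(-35822 + 23**2) = 78946/(-35822 + 529) = 78946/(-35293) = 78946*(-1/35293) = -78946/35293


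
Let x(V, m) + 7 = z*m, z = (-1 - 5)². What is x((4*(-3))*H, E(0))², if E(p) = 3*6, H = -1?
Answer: 410881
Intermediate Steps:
E(p) = 18
z = 36 (z = (-6)² = 36)
x(V, m) = -7 + 36*m
x((4*(-3))*H, E(0))² = (-7 + 36*18)² = (-7 + 648)² = 641² = 410881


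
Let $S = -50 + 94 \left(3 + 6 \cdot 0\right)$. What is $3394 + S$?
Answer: $3626$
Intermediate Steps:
$S = 232$ ($S = -50 + 94 \left(3 + 0\right) = -50 + 94 \cdot 3 = -50 + 282 = 232$)
$3394 + S = 3394 + 232 = 3626$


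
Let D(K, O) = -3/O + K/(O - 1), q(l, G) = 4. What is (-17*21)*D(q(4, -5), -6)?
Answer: 51/2 ≈ 25.500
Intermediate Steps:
D(K, O) = -3/O + K/(-1 + O)
(-17*21)*D(q(4, -5), -6) = (-17*21)*((3 - 3*(-6) + 4*(-6))/((-6)*(-1 - 6))) = -(-119)*(3 + 18 - 24)/(2*(-7)) = -(-119)*(-1)*(-3)/(2*7) = -357*(-1/14) = 51/2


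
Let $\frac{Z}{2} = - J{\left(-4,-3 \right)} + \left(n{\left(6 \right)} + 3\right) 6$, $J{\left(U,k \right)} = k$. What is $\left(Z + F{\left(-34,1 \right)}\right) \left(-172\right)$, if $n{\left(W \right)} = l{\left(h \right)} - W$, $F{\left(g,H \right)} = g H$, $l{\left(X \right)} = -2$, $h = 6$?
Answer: $15136$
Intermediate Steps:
$F{\left(g,H \right)} = H g$
$n{\left(W \right)} = -2 - W$
$Z = -54$ ($Z = 2 \left(\left(-1\right) \left(-3\right) + \left(\left(-2 - 6\right) + 3\right) 6\right) = 2 \left(3 + \left(\left(-2 - 6\right) + 3\right) 6\right) = 2 \left(3 + \left(-8 + 3\right) 6\right) = 2 \left(3 - 30\right) = 2 \left(-27\right) = -54$)
$\left(Z + F{\left(-34,1 \right)}\right) \left(-172\right) = \left(-54 + 1 \left(-34\right)\right) \left(-172\right) = \left(-54 - 34\right) \left(-172\right) = \left(-88\right) \left(-172\right) = 15136$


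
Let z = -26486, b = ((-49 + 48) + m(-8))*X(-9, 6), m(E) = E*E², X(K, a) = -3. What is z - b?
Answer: -28025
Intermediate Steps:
m(E) = E³
b = 1539 (b = ((-49 + 48) + (-8)³)*(-3) = (-1 - 512)*(-3) = -513*(-3) = 1539)
z - b = -26486 - 1*1539 = -26486 - 1539 = -28025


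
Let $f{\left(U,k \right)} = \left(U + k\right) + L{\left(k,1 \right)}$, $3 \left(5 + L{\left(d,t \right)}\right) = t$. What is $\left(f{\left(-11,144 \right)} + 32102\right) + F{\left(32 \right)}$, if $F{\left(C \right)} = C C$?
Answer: $\frac{99763}{3} \approx 33254.0$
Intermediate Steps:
$F{\left(C \right)} = C^{2}$
$L{\left(d,t \right)} = -5 + \frac{t}{3}$
$f{\left(U,k \right)} = - \frac{14}{3} + U + k$ ($f{\left(U,k \right)} = \left(U + k\right) + \left(-5 + \frac{1}{3} \cdot 1\right) = \left(U + k\right) + \left(-5 + \frac{1}{3}\right) = \left(U + k\right) - \frac{14}{3} = - \frac{14}{3} + U + k$)
$\left(f{\left(-11,144 \right)} + 32102\right) + F{\left(32 \right)} = \left(\left(- \frac{14}{3} - 11 + 144\right) + 32102\right) + 32^{2} = \left(\frac{385}{3} + 32102\right) + 1024 = \frac{96691}{3} + 1024 = \frac{99763}{3}$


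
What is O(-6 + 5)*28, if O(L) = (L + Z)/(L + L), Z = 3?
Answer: -28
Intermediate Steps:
O(L) = (3 + L)/(2*L) (O(L) = (L + 3)/(L + L) = (3 + L)/((2*L)) = (3 + L)*(1/(2*L)) = (3 + L)/(2*L))
O(-6 + 5)*28 = ((3 + (-6 + 5))/(2*(-6 + 5)))*28 = ((½)*(3 - 1)/(-1))*28 = ((½)*(-1)*2)*28 = -1*28 = -28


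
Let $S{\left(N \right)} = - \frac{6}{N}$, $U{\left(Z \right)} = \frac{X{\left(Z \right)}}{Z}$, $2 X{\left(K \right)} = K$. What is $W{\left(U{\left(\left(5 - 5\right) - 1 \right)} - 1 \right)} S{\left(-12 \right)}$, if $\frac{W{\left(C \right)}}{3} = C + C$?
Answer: $- \frac{3}{2} \approx -1.5$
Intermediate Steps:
$X{\left(K \right)} = \frac{K}{2}$
$U{\left(Z \right)} = \frac{1}{2}$ ($U{\left(Z \right)} = \frac{\frac{1}{2} Z}{Z} = \frac{1}{2}$)
$W{\left(C \right)} = 6 C$ ($W{\left(C \right)} = 3 \left(C + C\right) = 3 \cdot 2 C = 6 C$)
$W{\left(U{\left(\left(5 - 5\right) - 1 \right)} - 1 \right)} S{\left(-12 \right)} = 6 \left(\frac{1}{2} - 1\right) \left(- \frac{6}{-12}\right) = 6 \left(\frac{1}{2} - 1\right) \left(\left(-6\right) \left(- \frac{1}{12}\right)\right) = 6 \left(- \frac{1}{2}\right) \frac{1}{2} = \left(-3\right) \frac{1}{2} = - \frac{3}{2}$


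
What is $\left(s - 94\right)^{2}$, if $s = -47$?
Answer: $19881$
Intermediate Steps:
$\left(s - 94\right)^{2} = \left(-47 - 94\right)^{2} = \left(-141\right)^{2} = 19881$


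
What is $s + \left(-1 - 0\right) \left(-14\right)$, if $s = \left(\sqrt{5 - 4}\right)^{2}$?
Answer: $15$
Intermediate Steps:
$s = 1$ ($s = \left(\sqrt{1}\right)^{2} = 1^{2} = 1$)
$s + \left(-1 - 0\right) \left(-14\right) = 1 + \left(-1 - 0\right) \left(-14\right) = 1 + \left(-1 + 0\right) \left(-14\right) = 1 - -14 = 1 + 14 = 15$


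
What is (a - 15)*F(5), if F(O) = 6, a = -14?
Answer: -174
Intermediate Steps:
(a - 15)*F(5) = (-14 - 15)*6 = -29*6 = -174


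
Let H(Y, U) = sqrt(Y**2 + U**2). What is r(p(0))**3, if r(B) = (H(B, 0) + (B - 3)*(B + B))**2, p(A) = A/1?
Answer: 0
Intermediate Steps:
p(A) = A (p(A) = A*1 = A)
H(Y, U) = sqrt(U**2 + Y**2)
r(B) = (sqrt(B**2) + 2*B*(-3 + B))**2 (r(B) = (sqrt(0**2 + B**2) + (B - 3)*(B + B))**2 = (sqrt(0 + B**2) + (-3 + B)*(2*B))**2 = (sqrt(B**2) + 2*B*(-3 + B))**2)
r(p(0))**3 = ((sqrt(0**2) - 6*0 + 2*0**2)**2)**3 = ((sqrt(0) + 0 + 2*0)**2)**3 = ((0 + 0 + 0)**2)**3 = (0**2)**3 = 0**3 = 0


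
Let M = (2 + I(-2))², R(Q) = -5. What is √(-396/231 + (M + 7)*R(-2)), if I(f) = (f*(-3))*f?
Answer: 17*I*√91/7 ≈ 23.167*I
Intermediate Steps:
I(f) = -3*f² (I(f) = (-3*f)*f = -3*f²)
M = 100 (M = (2 - 3*(-2)²)² = (2 - 3*4)² = (2 - 12)² = (-10)² = 100)
√(-396/231 + (M + 7)*R(-2)) = √(-396/231 + (100 + 7)*(-5)) = √(-396*1/231 + 107*(-5)) = √(-12/7 - 535) = √(-3757/7) = 17*I*√91/7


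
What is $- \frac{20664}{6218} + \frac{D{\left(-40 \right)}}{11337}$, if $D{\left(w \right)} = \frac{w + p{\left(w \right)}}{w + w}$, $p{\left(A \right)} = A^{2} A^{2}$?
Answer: $- \frac{144413553}{23497822} \approx -6.1458$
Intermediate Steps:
$p{\left(A \right)} = A^{4}$
$D{\left(w \right)} = \frac{w + w^{4}}{2 w}$ ($D{\left(w \right)} = \frac{w + w^{4}}{w + w} = \frac{w + w^{4}}{2 w}$)
$- \frac{20664}{6218} + \frac{D{\left(-40 \right)}}{11337} = - \frac{20664}{6218} + \frac{\frac{1}{2} + \frac{\left(-40\right)^{3}}{2}}{11337} = \left(-20664\right) \frac{1}{6218} + \left(\frac{1}{2} + \frac{1}{2} \left(-64000\right)\right) \frac{1}{11337} = - \frac{10332}{3109} + \left(\frac{1}{2} - 32000\right) \frac{1}{11337} = - \frac{10332}{3109} - \frac{21333}{7558} = - \frac{144413553}{23497822}$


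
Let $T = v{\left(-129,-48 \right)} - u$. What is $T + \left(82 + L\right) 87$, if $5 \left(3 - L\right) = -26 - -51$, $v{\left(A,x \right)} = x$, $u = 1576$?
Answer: $5336$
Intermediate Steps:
$L = -2$ ($L = 3 - \frac{-26 - -51}{5} = 3 - \frac{-26 + 51}{5} = 3 - 5 = -2$)
$T = -1624$ ($T = -48 - 1576 = -1624$)
$T + \left(82 + L\right) 87 = -1624 + \left(82 - 2\right) 87 = -1624 + 80 \cdot 87 = -1624 + 6960 = 5336$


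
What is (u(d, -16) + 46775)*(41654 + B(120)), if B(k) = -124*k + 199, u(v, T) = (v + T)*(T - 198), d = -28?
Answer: 1515639843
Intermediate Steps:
u(v, T) = (-198 + T)*(T + v) (u(v, T) = (T + v)*(-198 + T) = (-198 + T)*(T + v))
B(k) = 199 - 124*k
(u(d, -16) + 46775)*(41654 + B(120)) = (((-16)**2 - 198*(-16) - 198*(-28) - 16*(-28)) + 46775)*(41654 + (199 - 124*120)) = ((256 + 3168 + 5544 + 448) + 46775)*(41654 + (199 - 14880)) = (9416 + 46775)*(41654 - 14681) = 56191*26973 = 1515639843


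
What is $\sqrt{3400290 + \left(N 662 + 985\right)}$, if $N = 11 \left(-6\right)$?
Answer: $\sqrt{3357583} \approx 1832.4$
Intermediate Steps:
$N = -66$
$\sqrt{3400290 + \left(N 662 + 985\right)} = \sqrt{3400290 + \left(\left(-66\right) 662 + 985\right)} = \sqrt{3400290 + \left(-43692 + 985\right)} = \sqrt{3400290 - 42707} = \sqrt{3357583}$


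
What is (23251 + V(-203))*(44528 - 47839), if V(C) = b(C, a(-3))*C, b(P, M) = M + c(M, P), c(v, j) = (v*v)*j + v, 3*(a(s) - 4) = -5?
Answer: -7350333914/9 ≈ -8.1670e+8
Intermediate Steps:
a(s) = 7/3 (a(s) = 4 + (⅓)*(-5) = 4 - 5/3 = 7/3)
c(v, j) = v + j*v² (c(v, j) = v²*j + v = j*v² + v = v + j*v²)
b(P, M) = M + M*(1 + M*P) (b(P, M) = M + M*(1 + P*M) = M + M*(1 + M*P))
V(C) = C*(14/3 + 49*C/9) (V(C) = (7*(2 + 7*C/3)/3)*C = (14/3 + 49*C/9)*C = C*(14/3 + 49*C/9))
(23251 + V(-203))*(44528 - 47839) = (23251 + (7/9)*(-203)*(6 + 7*(-203)))*(44528 - 47839) = (23251 + (7/9)*(-203)*(6 - 1421))*(-3311) = (23251 + (7/9)*(-203)*(-1415))*(-3311) = (23251 + 2010715/9)*(-3311) = (2219974/9)*(-3311) = -7350333914/9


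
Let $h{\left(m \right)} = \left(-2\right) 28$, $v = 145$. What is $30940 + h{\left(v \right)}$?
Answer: $30884$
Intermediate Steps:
$h{\left(m \right)} = -56$
$30940 + h{\left(v \right)} = 30940 - 56 = 30884$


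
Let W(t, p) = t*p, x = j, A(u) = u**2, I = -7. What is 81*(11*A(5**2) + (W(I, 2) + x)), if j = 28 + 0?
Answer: 558009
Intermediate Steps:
j = 28
x = 28
W(t, p) = p*t
81*(11*A(5**2) + (W(I, 2) + x)) = 81*(11*(5**2)**2 + (2*(-7) + 28)) = 81*(11*25**2 + (-14 + 28)) = 81*(11*625 + 14) = 81*(6875 + 14) = 81*6889 = 558009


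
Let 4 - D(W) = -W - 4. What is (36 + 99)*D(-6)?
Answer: 270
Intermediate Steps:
D(W) = 8 + W (D(W) = 4 - (-W - 4) = 4 - (-4 - W) = 4 + (4 + W) = 8 + W)
(36 + 99)*D(-6) = (36 + 99)*(8 - 6) = 135*2 = 270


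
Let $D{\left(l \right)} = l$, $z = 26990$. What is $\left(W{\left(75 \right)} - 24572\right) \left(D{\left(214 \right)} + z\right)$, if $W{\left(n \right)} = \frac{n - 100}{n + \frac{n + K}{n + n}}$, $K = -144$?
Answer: $- \frac{2491372081176}{3727} \approx -6.6847 \cdot 10^{8}$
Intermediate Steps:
$W{\left(n \right)} = \frac{-100 + n}{n + \frac{-144 + n}{2 n}}$ ($W{\left(n \right)} = \frac{n - 100}{n + \frac{n - 144}{n + n}} = \frac{-100 + n}{n + \frac{-144 + n}{2 n}}$)
$\left(W{\left(75 \right)} - 24572\right) \left(D{\left(214 \right)} + z\right) = \left(2 \cdot 75 \frac{1}{-144 + 75 + 2 \cdot 75^{2}} \left(-100 + 75\right) - 24572\right) \left(214 + 26990\right) = \left(2 \cdot 75 \frac{1}{-144 + 75 + 2 \cdot 5625} \left(-25\right) - 24572\right) 27204 = \left(2 \cdot 75 \frac{1}{-144 + 75 + 11250} \left(-25\right) - 24572\right) 27204 = \left(2 \cdot 75 \cdot \frac{1}{11181} \left(-25\right) - 24572\right) 27204 = \left(- \frac{1250}{3727} - 24572\right) 27204 = \left(- \frac{91581094}{3727}\right) 27204 = - \frac{2491372081176}{3727}$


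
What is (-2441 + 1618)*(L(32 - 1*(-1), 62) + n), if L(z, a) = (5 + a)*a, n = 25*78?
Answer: -5023592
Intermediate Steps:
n = 1950
L(z, a) = a*(5 + a)
(-2441 + 1618)*(L(32 - 1*(-1), 62) + n) = (-2441 + 1618)*(62*(5 + 62) + 1950) = -823*(62*67 + 1950) = -823*(4154 + 1950) = -823*6104 = -5023592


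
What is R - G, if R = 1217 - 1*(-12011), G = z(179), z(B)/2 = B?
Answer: 12870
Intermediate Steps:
z(B) = 2*B
G = 358 (G = 2*179 = 358)
R = 13228 (R = 1217 + 12011 = 13228)
R - G = 13228 - 1*358 = 13228 - 358 = 12870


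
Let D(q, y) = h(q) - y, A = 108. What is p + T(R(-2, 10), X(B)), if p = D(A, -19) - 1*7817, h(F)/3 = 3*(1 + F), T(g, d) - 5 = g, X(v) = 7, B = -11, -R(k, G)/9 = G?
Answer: -6902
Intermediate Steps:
R(k, G) = -9*G
T(g, d) = 5 + g
h(F) = 9 + 9*F (h(F) = 3*(3*(1 + F)) = 3*(3 + 3*F) = 9 + 9*F)
D(q, y) = 9 - y + 9*q (D(q, y) = (9 + 9*q) - y = 9 - y + 9*q)
p = -6817 (p = (9 - 1*(-19) + 9*108) - 1*7817 = (9 + 19 + 972) - 7817 = 1000 - 7817 = -6817)
p + T(R(-2, 10), X(B)) = -6817 + (5 - 9*10) = -6817 + (5 - 90) = -6817 - 85 = -6902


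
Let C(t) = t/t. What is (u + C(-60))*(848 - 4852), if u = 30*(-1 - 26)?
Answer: 3239236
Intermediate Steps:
C(t) = 1
u = -810 (u = 30*(-27) = -810)
(u + C(-60))*(848 - 4852) = (-810 + 1)*(848 - 4852) = -809*(-4004) = 3239236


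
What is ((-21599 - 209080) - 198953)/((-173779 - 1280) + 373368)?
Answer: -429632/198309 ≈ -2.1665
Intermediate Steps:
((-21599 - 209080) - 198953)/((-173779 - 1280) + 373368) = (-230679 - 198953)/(-175059 + 373368) = -429632/198309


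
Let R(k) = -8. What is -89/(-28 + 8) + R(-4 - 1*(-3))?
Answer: -71/20 ≈ -3.5500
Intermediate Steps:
-89/(-28 + 8) + R(-4 - 1*(-3)) = -89/(-28 + 8) - 8 = -89/(-20) - 8 = -1/20*(-89) - 8 = 89/20 - 8 = -71/20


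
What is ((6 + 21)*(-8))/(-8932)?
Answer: 54/2233 ≈ 0.024183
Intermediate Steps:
((6 + 21)*(-8))/(-8932) = (27*(-8))*(-1/8932) = -216*(-1/8932) = 54/2233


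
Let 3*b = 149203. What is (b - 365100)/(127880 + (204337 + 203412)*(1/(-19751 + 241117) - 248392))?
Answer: 209433708502/67260816169418097 ≈ 3.1138e-6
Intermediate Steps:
b = 149203/3 (b = (1/3)*149203 = 149203/3 ≈ 49734.)
(b - 365100)/(127880 + (204337 + 203412)*(1/(-19751 + 241117) - 248392)) = (149203/3 - 365100)/(127880 + (204337 + 203412)*(1/(-19751 + 241117) - 248392)) = -946097/(3*(127880 + 407749*(1/221366 - 248392))) = -946097/(3*(127880 + 407749*(-54985543471/221366))) = -946097/(3*(127880 - 22420300364756779/221366)) = -946097/(3*(-22420272056472699/221366)) = -946097/3*(-221366/22420272056472699) = 209433708502/67260816169418097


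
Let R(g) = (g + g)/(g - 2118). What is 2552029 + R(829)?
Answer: 3289563723/1289 ≈ 2.5520e+6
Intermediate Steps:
R(g) = 2*g/(-2118 + g) (R(g) = (2*g)/(-2118 + g) = 2*g/(-2118 + g))
2552029 + R(829) = 2552029 + 2*829/(-2118 + 829) = 2552029 + 2*829/(-1289) = 2552029 + 2*829*(-1/1289) = 2552029 - 1658/1289 = 3289563723/1289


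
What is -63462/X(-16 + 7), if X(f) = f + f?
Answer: 10577/3 ≈ 3525.7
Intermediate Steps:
X(f) = 2*f
-63462/X(-16 + 7) = -63462*1/(2*(-16 + 7)) = -63462/(2*(-9)) = -63462/(-18) = -63462*(-1/18) = 10577/3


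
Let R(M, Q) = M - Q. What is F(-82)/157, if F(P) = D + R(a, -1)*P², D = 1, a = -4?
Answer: -20171/157 ≈ -128.48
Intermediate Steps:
F(P) = 1 - 3*P² (F(P) = 1 + (-4 - 1*(-1))*P² = 1 + (-4 + 1)*P² = 1 - 3*P²)
F(-82)/157 = (1 - 3*(-82)²)/157 = (1 - 3*6724)*(1/157) = (1 - 20172)*(1/157) = -20171*1/157 = -20171/157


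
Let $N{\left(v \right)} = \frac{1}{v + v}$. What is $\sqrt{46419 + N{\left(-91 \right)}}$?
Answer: $\frac{\sqrt{1537582774}}{182} \approx 215.45$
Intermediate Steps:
$N{\left(v \right)} = \frac{1}{2 v}$
$\sqrt{46419 + N{\left(-91 \right)}} = \sqrt{46419 + \frac{1}{2 \left(-91\right)}} = \sqrt{46419 + \frac{1}{2} \left(- \frac{1}{91}\right)} = \sqrt{46419 - \frac{1}{182}} = \sqrt{\frac{8448257}{182}} = \frac{\sqrt{1537582774}}{182}$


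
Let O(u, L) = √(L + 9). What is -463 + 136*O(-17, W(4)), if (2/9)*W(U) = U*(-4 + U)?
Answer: -55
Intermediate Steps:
W(U) = 9*U*(-4 + U)/2 (W(U) = 9*(U*(-4 + U))/2 = 9*U*(-4 + U)/2)
O(u, L) = √(9 + L)
-463 + 136*O(-17, W(4)) = -463 + 136*√(9 + (9/2)*4*(-4 + 4)) = -463 + 136*√(9 + (9/2)*4*0) = -463 + 136*√(9 + 0) = -463 + 136*√9 = -463 + 136*3 = -463 + 408 = -55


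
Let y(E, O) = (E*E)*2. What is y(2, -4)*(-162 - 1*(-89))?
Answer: -584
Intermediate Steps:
y(E, O) = 2*E² (y(E, O) = E²*2 = 2*E²)
y(2, -4)*(-162 - 1*(-89)) = (2*2²)*(-162 - 1*(-89)) = (2*4)*(-162 + 89) = 8*(-73) = -584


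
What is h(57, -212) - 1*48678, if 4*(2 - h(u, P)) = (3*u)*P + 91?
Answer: -158543/4 ≈ -39636.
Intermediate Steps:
h(u, P) = -83/4 - 3*P*u/4 (h(u, P) = 2 - ((3*u)*P + 91)/4 = 2 - (3*P*u + 91)/4 = 2 - (91 + 3*P*u)/4 = 2 + (-91/4 - 3*P*u/4) = -83/4 - 3*P*u/4)
h(57, -212) - 1*48678 = (-83/4 - ¾*(-212)*57) - 1*48678 = (-83/4 + 9063) - 48678 = 36169/4 - 48678 = -158543/4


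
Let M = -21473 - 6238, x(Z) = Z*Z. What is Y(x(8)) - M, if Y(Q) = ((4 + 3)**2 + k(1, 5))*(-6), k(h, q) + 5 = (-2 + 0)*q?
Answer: 27507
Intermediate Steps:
x(Z) = Z**2
k(h, q) = -5 - 2*q (k(h, q) = -5 + (-2 + 0)*q = -5 - 2*q)
Y(Q) = -204 (Y(Q) = ((4 + 3)**2 + (-5 - 2*5))*(-6) = (7**2 + (-5 - 10))*(-6) = (49 - 15)*(-6) = 34*(-6) = -204)
M = -27711
Y(x(8)) - M = -204 - 1*(-27711) = -204 + 27711 = 27507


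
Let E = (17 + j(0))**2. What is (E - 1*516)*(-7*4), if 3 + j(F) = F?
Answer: 8960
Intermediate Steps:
j(F) = -3 + F
E = 196 (E = (17 + (-3 + 0))**2 = (17 - 3)**2 = 14**2 = 196)
(E - 1*516)*(-7*4) = (196 - 1*516)*(-7*4) = (196 - 516)*(-28) = -320*(-28) = 8960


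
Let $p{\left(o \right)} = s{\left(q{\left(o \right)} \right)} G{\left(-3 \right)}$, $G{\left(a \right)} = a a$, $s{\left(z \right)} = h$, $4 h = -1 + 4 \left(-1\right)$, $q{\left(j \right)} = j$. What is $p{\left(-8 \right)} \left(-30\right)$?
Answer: $\frac{675}{2} \approx 337.5$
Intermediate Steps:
$h = - \frac{5}{4}$ ($h = \frac{-1 + 4 \left(-1\right)}{4} = \frac{-1 - 4}{4} = \frac{1}{4} \left(-5\right) = - \frac{5}{4} \approx -1.25$)
$s{\left(z \right)} = - \frac{5}{4}$
$G{\left(a \right)} = a^{2}$
$p{\left(o \right)} = - \frac{45}{4}$ ($p{\left(o \right)} = - \frac{5 \left(-3\right)^{2}}{4} = \left(- \frac{5}{4}\right) 9 = - \frac{45}{4}$)
$p{\left(-8 \right)} \left(-30\right) = \left(- \frac{45}{4}\right) \left(-30\right) = \frac{675}{2}$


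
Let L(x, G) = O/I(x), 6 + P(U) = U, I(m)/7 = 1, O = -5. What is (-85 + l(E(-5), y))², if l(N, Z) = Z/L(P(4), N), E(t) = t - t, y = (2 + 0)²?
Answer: 205209/25 ≈ 8208.4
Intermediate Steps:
I(m) = 7 (I(m) = 7*1 = 7)
P(U) = -6 + U
y = 4 (y = 2² = 4)
L(x, G) = -5/7
E(t) = 0
l(N, Z) = -7*Z/5 (l(N, Z) = Z/(-5/7) = Z*(-7/5) = -7*Z/5)
(-85 + l(E(-5), y))² = (-85 - 7/5*4)² = (-85 - 28/5)² = (-453/5)² = 205209/25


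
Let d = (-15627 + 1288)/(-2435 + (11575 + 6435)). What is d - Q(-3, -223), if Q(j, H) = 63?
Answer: -995564/15575 ≈ -63.921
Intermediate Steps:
d = -14339/15575 (d = -14339/(-2435 + 18010) = -14339/15575 ≈ -0.92064)
d - Q(-3, -223) = -14339/15575 - 1*63 = -14339/15575 - 63 = -995564/15575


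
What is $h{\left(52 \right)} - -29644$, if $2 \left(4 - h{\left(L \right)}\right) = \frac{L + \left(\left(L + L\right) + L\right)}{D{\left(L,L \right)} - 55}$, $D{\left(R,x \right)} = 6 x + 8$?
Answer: $\frac{7856616}{265} \approx 29648.0$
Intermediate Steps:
$D{\left(R,x \right)} = 8 + 6 x$
$h{\left(L \right)} = 4 - \frac{2 L}{-47 + 6 L}$ ($h{\left(L \right)} = 4 - \frac{\left(L + \left(\left(L + L\right) + L\right)\right) \frac{1}{\left(8 + 6 L\right) - 55}}{2} = 4 - \frac{\left(L + \left(2 L + L\right)\right) \frac{1}{-47 + 6 L}}{2} = 4 - \frac{\left(L + 3 L\right) \frac{1}{-47 + 6 L}}{2} = 4 - \frac{4 L \frac{1}{-47 + 6 L}}{2} = 4 - \frac{2 L}{-47 + 6 L}$)
$h{\left(52 \right)} - -29644 = \frac{2 \left(-94 + 11 \cdot 52\right)}{-47 + 6 \cdot 52} - -29644 = \frac{2 \left(-94 + 572\right)}{-47 + 312} + 29644 = 2 \cdot \frac{1}{265} \cdot 478 + 29644 = \frac{956}{265} + 29644 = \frac{7856616}{265}$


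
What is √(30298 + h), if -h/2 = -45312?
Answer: √120922 ≈ 347.74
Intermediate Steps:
h = 90624 (h = -2*(-45312) = 90624)
√(30298 + h) = √(30298 + 90624) = √120922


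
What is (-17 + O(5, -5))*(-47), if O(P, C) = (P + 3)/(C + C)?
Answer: 4183/5 ≈ 836.60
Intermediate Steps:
O(P, C) = (3 + P)/(2*C) (O(P, C) = (3 + P)/((2*C)) = (3 + P)*(1/(2*C)) = (3 + P)/(2*C))
(-17 + O(5, -5))*(-47) = (-17 + (1/2)*(3 + 5)/(-5))*(-47) = (-17 + (1/2)*(-1/5)*8)*(-47) = (-17 - 4/5)*(-47) = -89/5*(-47) = 4183/5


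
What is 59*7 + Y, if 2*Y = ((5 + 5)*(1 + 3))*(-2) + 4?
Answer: 375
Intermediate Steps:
Y = -38 (Y = (((5 + 5)*(1 + 3))*(-2) + 4)/2 = ((10*4)*(-2) + 4)/2 = (40*(-2) + 4)/2 = (-80 + 4)/2 = (1/2)*(-76) = -38)
59*7 + Y = 59*7 - 38 = 413 - 38 = 375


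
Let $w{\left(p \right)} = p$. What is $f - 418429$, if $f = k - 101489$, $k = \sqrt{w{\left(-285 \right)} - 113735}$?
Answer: $-519918 + 2 i \sqrt{28505} \approx -5.1992 \cdot 10^{5} + 337.67 i$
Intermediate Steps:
$k = 2 i \sqrt{28505}$ ($k = \sqrt{-285 - 113735} = \sqrt{-114020} = 2 i \sqrt{28505} \approx 337.67 i$)
$f = -101489 + 2 i \sqrt{28505}$ ($f = 2 i \sqrt{28505} - 101489 = -101489 + 2 i \sqrt{28505} \approx -1.0149 \cdot 10^{5} + 337.67 i$)
$f - 418429 = \left(-101489 + 2 i \sqrt{28505}\right) - 418429 = -519918 + 2 i \sqrt{28505}$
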